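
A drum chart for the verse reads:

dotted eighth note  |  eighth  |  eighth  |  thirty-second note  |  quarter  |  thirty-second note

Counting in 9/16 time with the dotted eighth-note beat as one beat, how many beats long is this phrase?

One dotted eighth-note beat = 6 thirty-second notes.
Working in thirty-second notes: dotted eighth note = 6; eighth = 4; eighth = 4; thirty-second note = 1; quarter = 8; thirty-second note = 1.
Sum: 6 + 4 + 4 + 1 + 8 + 1 = 24.
24 ÷ 6 = 4 beats.

4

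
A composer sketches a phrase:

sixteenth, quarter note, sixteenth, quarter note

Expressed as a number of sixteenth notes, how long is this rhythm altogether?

10

Express everything in sixteenth notes: sixteenth = 1; quarter note = 4; sixteenth = 1; quarter note = 4.
Altogether 1 + 4 + 1 + 4 = 10 sixteenth notes.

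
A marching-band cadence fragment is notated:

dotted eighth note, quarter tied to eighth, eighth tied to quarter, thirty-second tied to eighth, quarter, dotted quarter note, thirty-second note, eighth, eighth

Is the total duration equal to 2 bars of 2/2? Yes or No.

One bar of 2/2 = 32 thirty-second notes, so 2 bars = 64.
Working in thirty-second notes: dotted eighth note = 6; quarter tied to eighth (quarter + eighth) = 12; eighth tied to quarter (eighth + quarter) = 12; thirty-second tied to eighth (thirty-second + eighth) = 5; quarter = 8; dotted quarter note = 12; thirty-second note = 1; eighth = 4; eighth = 4.
Total: 6 + 12 + 12 + 5 + 8 + 12 + 1 + 4 + 4 = 64.
64 equals 64, so the answer is Yes.

Yes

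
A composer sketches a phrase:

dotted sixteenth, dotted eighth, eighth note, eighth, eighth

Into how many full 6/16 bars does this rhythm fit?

1

One bar of 6/16 = 12 thirty-second notes.
Express everything in thirty-second notes: dotted sixteenth = 3; dotted eighth = 6; eighth note = 4; eighth = 4; eighth = 4.
Adding: 3 + 6 + 4 + 4 + 4 = 21.
21 ÷ 12 = 1 complete bar with 9 left over.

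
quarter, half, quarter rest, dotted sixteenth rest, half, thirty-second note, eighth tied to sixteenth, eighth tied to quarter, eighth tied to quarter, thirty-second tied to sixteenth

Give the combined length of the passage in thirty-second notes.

Express everything in thirty-second notes: quarter = 8; half = 16; quarter rest = 8; dotted sixteenth rest = 3; half = 16; thirty-second note = 1; eighth tied to sixteenth (eighth + sixteenth) = 6; eighth tied to quarter (eighth + quarter) = 12; eighth tied to quarter (eighth + quarter) = 12; thirty-second tied to sixteenth (thirty-second + sixteenth) = 3.
Sum: 8 + 16 + 8 + 3 + 16 + 1 + 6 + 12 + 12 + 3 = 85 thirty-second notes.

85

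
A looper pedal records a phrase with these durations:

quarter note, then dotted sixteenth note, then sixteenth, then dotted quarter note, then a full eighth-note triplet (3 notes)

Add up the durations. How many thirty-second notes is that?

33

Working in thirty-second notes: quarter note = 8; dotted sixteenth note = 3; sixteenth = 2; dotted quarter note = 12; a full eighth-note triplet (3 notes) (three triplet eighths span one quarter) = 8.
Altogether 8 + 3 + 2 + 12 + 8 = 33 thirty-second notes.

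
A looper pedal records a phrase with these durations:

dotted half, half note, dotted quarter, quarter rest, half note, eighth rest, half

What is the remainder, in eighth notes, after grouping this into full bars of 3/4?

0

One bar of 3/4 = 6 eighth notes.
Convert each value to eighth notes: dotted half = 6; half note = 4; dotted quarter = 3; quarter rest = 2; half note = 4; eighth rest = 1; half = 4.
Sum: 6 + 4 + 3 + 2 + 4 + 1 + 4 = 24.
24 ÷ 6 = 4 complete bars with 0 eighth notes remaining.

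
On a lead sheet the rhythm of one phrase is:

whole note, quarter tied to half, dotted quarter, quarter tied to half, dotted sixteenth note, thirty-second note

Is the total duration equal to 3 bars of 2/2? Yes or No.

Yes

One bar of 2/2 = 32 thirty-second notes, so 3 bars = 96.
Each duration in thirty-second notes: whole note = 32; quarter tied to half (quarter + half) = 24; dotted quarter = 12; quarter tied to half (quarter + half) = 24; dotted sixteenth note = 3; thirty-second note = 1.
Total: 32 + 24 + 12 + 24 + 3 + 1 = 96.
96 equals 96, so the answer is Yes.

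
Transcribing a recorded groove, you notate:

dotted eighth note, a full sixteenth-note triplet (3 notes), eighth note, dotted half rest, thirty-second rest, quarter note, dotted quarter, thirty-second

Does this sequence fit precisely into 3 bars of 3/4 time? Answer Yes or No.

One bar of 3/4 = 24 thirty-second notes, so 3 bars = 72.
Express everything in thirty-second notes: dotted eighth note = 6; a full sixteenth-note triplet (3 notes) (three triplet sixteenths span one eighth) = 4; eighth note = 4; dotted half rest = 24; thirty-second rest = 1; quarter note = 8; dotted quarter = 12; thirty-second = 1.
Total: 6 + 4 + 4 + 24 + 1 + 8 + 12 + 1 = 60.
60 falls short of 72, so the answer is No.

No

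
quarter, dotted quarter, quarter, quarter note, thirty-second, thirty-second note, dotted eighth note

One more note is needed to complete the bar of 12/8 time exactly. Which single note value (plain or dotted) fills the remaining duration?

eighth note

The bar of 12/8 = 48 thirty-second notes.
Convert each value to thirty-second notes: quarter = 8; dotted quarter = 12; quarter = 8; quarter note = 8; thirty-second = 1; thirty-second note = 1; dotted eighth note = 6.
Sum: 8 + 12 + 8 + 8 + 1 + 1 + 6 = 44.
Remaining: 48 − 44 = 4 thirty-second notes, which is a eighth note.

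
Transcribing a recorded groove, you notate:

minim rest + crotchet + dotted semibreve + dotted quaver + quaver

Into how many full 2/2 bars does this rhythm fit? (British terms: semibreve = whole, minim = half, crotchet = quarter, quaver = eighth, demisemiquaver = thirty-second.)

One bar of 2/2 = 16 sixteenth notes.
In sixteenth notes: minim rest = 8; crotchet = 4; dotted semibreve = 24; dotted quaver = 3; quaver = 2.
Adding: 8 + 4 + 24 + 3 + 2 = 41.
41 ÷ 16 = 2 complete bars with 9 left over.

2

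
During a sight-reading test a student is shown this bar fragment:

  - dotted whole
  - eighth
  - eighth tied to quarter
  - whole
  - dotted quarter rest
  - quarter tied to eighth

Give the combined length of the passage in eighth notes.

Express everything in eighth notes: dotted whole = 12; eighth = 1; eighth tied to quarter (eighth + quarter) = 3; whole = 8; dotted quarter rest = 3; quarter tied to eighth (quarter + eighth) = 3.
Altogether 12 + 1 + 3 + 8 + 3 + 3 = 30 eighth notes.

30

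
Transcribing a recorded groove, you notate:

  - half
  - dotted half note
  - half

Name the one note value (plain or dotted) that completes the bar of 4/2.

quarter note

The bar of 4/2 = 8 quarter notes.
Convert each value to quarter notes: half = 2; dotted half note = 3; half = 2.
Total: 2 + 3 + 2 = 7.
Remaining: 8 − 7 = 1 quarter note, which is a quarter note.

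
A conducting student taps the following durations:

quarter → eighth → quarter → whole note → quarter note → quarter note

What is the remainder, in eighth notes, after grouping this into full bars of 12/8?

One bar of 12/8 = 12 eighth notes.
Express everything in eighth notes: quarter = 2; eighth = 1; quarter = 2; whole note = 8; quarter note = 2; quarter note = 2.
Sum: 2 + 1 + 2 + 8 + 2 + 2 = 17.
17 ÷ 12 = 1 complete bar with 5 eighth notes remaining.

5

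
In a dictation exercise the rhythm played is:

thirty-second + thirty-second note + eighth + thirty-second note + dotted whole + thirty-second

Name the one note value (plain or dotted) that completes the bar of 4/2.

quarter note

The bar of 4/2 = 64 thirty-second notes.
Express everything in thirty-second notes: thirty-second = 1; thirty-second note = 1; eighth = 4; thirty-second note = 1; dotted whole = 48; thirty-second = 1.
Adding: 1 + 1 + 4 + 1 + 48 + 1 = 56.
Remaining: 64 − 56 = 8 thirty-second notes, which is a quarter note.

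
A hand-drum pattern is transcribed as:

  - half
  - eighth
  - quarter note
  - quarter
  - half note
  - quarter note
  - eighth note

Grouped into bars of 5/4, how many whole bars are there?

One bar of 5/4 = 10 eighth notes.
Convert each value to eighth notes: half = 4; eighth = 1; quarter note = 2; quarter = 2; half note = 4; quarter note = 2; eighth note = 1.
Total: 4 + 1 + 2 + 2 + 4 + 2 + 1 = 16.
16 ÷ 10 = 1 complete bar with 6 left over.

1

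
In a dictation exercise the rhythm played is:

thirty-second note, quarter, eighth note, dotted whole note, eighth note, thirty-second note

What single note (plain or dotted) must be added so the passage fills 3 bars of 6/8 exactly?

3 bars of 6/8 = 72 thirty-second notes.
Express everything in thirty-second notes: thirty-second note = 1; quarter = 8; eighth note = 4; dotted whole note = 48; eighth note = 4; thirty-second note = 1.
Total: 1 + 8 + 4 + 48 + 4 + 1 = 66.
Remaining: 72 − 66 = 6 thirty-second notes, which is a dotted eighth note.

dotted eighth note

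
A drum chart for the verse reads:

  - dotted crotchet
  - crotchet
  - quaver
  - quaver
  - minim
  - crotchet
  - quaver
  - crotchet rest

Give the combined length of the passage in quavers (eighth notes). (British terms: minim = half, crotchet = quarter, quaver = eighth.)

16

Express everything in eighth notes: dotted crotchet = 3; crotchet = 2; quaver = 1; quaver = 1; minim = 4; crotchet = 2; quaver = 1; crotchet rest = 2.
Sum: 3 + 2 + 1 + 1 + 4 + 2 + 1 + 2 = 16 eighth notes.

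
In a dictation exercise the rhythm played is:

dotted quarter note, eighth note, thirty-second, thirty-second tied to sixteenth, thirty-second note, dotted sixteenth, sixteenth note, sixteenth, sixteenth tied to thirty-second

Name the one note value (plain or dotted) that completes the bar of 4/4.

thirty-second note

The bar of 4/4 = 32 thirty-second notes.
Working in thirty-second notes: dotted quarter note = 12; eighth note = 4; thirty-second = 1; thirty-second tied to sixteenth (thirty-second + sixteenth) = 3; thirty-second note = 1; dotted sixteenth = 3; sixteenth note = 2; sixteenth = 2; sixteenth tied to thirty-second (sixteenth + thirty-second) = 3.
Adding: 12 + 4 + 1 + 3 + 1 + 3 + 2 + 2 + 3 = 31.
Remaining: 32 − 31 = 1 thirty-second note, which is a thirty-second note.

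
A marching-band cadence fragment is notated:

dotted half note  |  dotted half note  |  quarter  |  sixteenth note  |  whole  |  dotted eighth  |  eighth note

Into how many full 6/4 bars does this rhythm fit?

One bar of 6/4 = 24 sixteenth notes.
Working in sixteenth notes: dotted half note = 12; dotted half note = 12; quarter = 4; sixteenth note = 1; whole = 16; dotted eighth = 3; eighth note = 2.
Altogether 12 + 12 + 4 + 1 + 16 + 3 + 2 = 50.
50 ÷ 24 = 2 complete bars with 2 left over.

2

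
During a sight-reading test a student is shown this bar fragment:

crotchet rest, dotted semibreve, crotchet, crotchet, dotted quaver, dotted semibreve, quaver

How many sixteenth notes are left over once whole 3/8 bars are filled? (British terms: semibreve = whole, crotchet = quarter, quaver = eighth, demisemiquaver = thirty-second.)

5

One bar of 3/8 = 6 sixteenth notes.
In sixteenth notes: crotchet rest = 4; dotted semibreve = 24; crotchet = 4; crotchet = 4; dotted quaver = 3; dotted semibreve = 24; quaver = 2.
Total: 4 + 24 + 4 + 4 + 3 + 24 + 2 = 65.
65 ÷ 6 = 10 complete bars with 5 sixteenth notes remaining.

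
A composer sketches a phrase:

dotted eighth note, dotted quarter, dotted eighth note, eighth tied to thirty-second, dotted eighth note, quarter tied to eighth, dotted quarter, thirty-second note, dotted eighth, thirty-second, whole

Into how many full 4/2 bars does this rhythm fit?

One bar of 4/2 = 64 thirty-second notes.
Each duration in thirty-second notes: dotted eighth note = 6; dotted quarter = 12; dotted eighth note = 6; eighth tied to thirty-second (eighth + thirty-second) = 5; dotted eighth note = 6; quarter tied to eighth (quarter + eighth) = 12; dotted quarter = 12; thirty-second note = 1; dotted eighth = 6; thirty-second = 1; whole = 32.
Altogether 6 + 12 + 6 + 5 + 6 + 12 + 12 + 1 + 6 + 1 + 32 = 99.
99 ÷ 64 = 1 complete bar with 35 left over.

1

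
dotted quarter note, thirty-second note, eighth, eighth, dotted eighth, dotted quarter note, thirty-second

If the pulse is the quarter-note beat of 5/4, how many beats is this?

5

One quarter-note beat = 8 thirty-second notes.
Express everything in thirty-second notes: dotted quarter note = 12; thirty-second note = 1; eighth = 4; eighth = 4; dotted eighth = 6; dotted quarter note = 12; thirty-second = 1.
Adding: 12 + 1 + 4 + 4 + 6 + 12 + 1 = 40.
40 ÷ 8 = 5 beats.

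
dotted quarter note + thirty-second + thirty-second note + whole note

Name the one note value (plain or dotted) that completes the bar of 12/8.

The bar of 12/8 = 48 thirty-second notes.
In thirty-second notes: dotted quarter note = 12; thirty-second = 1; thirty-second note = 1; whole note = 32.
Adding: 12 + 1 + 1 + 32 = 46.
Remaining: 48 − 46 = 2 thirty-second notes, which is a sixteenth note.

sixteenth note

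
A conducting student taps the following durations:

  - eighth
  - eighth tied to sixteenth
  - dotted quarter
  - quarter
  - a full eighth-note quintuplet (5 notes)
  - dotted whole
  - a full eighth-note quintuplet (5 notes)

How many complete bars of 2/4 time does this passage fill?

6

One bar of 2/4 = 8 sixteenth notes.
Express everything in sixteenth notes: eighth = 2; eighth tied to sixteenth (eighth + sixteenth) = 3; dotted quarter = 6; quarter = 4; a full eighth-note quintuplet (5 notes) (five quintuplet eighths span one half) = 8; dotted whole = 24; a full eighth-note quintuplet (5 notes) (five quintuplet eighths span one half) = 8.
Adding: 2 + 3 + 6 + 4 + 8 + 24 + 8 = 55.
55 ÷ 8 = 6 complete bars with 7 left over.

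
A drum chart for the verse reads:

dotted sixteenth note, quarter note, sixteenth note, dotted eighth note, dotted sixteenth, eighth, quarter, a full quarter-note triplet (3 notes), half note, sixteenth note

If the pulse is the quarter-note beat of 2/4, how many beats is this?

8.5

One quarter-note beat = 8 thirty-second notes.
Each duration in thirty-second notes: dotted sixteenth note = 3; quarter note = 8; sixteenth note = 2; dotted eighth note = 6; dotted sixteenth = 3; eighth = 4; quarter = 8; a full quarter-note triplet (3 notes) (three triplet quarters span one half) = 16; half note = 16; sixteenth note = 2.
Total: 3 + 8 + 2 + 6 + 3 + 4 + 8 + 16 + 16 + 2 = 68.
68 ÷ 8 = 8.5 beats.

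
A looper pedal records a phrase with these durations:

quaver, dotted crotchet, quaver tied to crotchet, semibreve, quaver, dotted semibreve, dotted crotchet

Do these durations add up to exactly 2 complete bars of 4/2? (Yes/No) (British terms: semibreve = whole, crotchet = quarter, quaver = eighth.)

No

One bar of 4/2 = 16 eighth notes, so 2 bars = 32.
Convert each value to eighth notes: quaver = 1; dotted crotchet = 3; quaver tied to crotchet (quaver + crotchet) = 3; semibreve = 8; quaver = 1; dotted semibreve = 12; dotted crotchet = 3.
Adding: 1 + 3 + 3 + 8 + 1 + 12 + 3 = 31.
31 falls short of 32, so the answer is No.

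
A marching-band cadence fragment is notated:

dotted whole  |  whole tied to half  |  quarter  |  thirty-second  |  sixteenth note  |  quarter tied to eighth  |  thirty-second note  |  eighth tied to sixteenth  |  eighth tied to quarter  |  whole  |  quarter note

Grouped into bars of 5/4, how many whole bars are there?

4

One bar of 5/4 = 40 thirty-second notes.
Convert each value to thirty-second notes: dotted whole = 48; whole tied to half (whole + half) = 48; quarter = 8; thirty-second = 1; sixteenth note = 2; quarter tied to eighth (quarter + eighth) = 12; thirty-second note = 1; eighth tied to sixteenth (eighth + sixteenth) = 6; eighth tied to quarter (eighth + quarter) = 12; whole = 32; quarter note = 8.
Altogether 48 + 48 + 8 + 1 + 2 + 12 + 1 + 6 + 12 + 32 + 8 = 178.
178 ÷ 40 = 4 complete bars with 18 left over.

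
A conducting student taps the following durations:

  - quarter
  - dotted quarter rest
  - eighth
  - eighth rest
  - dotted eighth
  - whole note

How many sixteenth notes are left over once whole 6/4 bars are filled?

9

One bar of 6/4 = 24 sixteenth notes.
Convert each value to sixteenth notes: quarter = 4; dotted quarter rest = 6; eighth = 2; eighth rest = 2; dotted eighth = 3; whole note = 16.
Adding: 4 + 6 + 2 + 2 + 3 + 16 = 33.
33 ÷ 24 = 1 complete bar with 9 sixteenth notes remaining.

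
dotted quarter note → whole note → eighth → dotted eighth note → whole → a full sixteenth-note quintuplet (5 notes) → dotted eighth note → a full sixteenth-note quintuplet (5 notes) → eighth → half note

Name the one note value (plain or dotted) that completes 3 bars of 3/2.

half note

3 bars of 3/2 = 72 sixteenth notes.
Working in sixteenth notes: dotted quarter note = 6; whole note = 16; eighth = 2; dotted eighth note = 3; whole = 16; a full sixteenth-note quintuplet (5 notes) (five quintuplet sixteenths span one quarter) = 4; dotted eighth note = 3; a full sixteenth-note quintuplet (5 notes) (five quintuplet sixteenths span one quarter) = 4; eighth = 2; half note = 8.
Total: 6 + 16 + 2 + 3 + 16 + 4 + 3 + 4 + 2 + 8 = 64.
Remaining: 72 − 64 = 8 sixteenth notes, which is a half note.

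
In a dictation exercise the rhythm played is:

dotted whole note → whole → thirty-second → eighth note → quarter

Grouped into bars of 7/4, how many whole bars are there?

One bar of 7/4 = 56 thirty-second notes.
Working in thirty-second notes: dotted whole note = 48; whole = 32; thirty-second = 1; eighth note = 4; quarter = 8.
Altogether 48 + 32 + 1 + 4 + 8 = 93.
93 ÷ 56 = 1 complete bar with 37 left over.

1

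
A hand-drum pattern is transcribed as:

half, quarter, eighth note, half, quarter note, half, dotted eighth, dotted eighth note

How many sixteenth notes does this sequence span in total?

40

Express everything in sixteenth notes: half = 8; quarter = 4; eighth note = 2; half = 8; quarter note = 4; half = 8; dotted eighth = 3; dotted eighth note = 3.
Sum: 8 + 4 + 2 + 8 + 4 + 8 + 3 + 3 = 40 sixteenth notes.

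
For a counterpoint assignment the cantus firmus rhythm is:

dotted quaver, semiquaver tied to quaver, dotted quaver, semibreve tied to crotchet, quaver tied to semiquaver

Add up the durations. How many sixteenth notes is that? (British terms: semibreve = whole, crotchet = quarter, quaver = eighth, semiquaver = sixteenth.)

In sixteenth notes: dotted quaver = 3; semiquaver tied to quaver (semiquaver + quaver) = 3; dotted quaver = 3; semibreve tied to crotchet (semibreve + crotchet) = 20; quaver tied to semiquaver (quaver + semiquaver) = 3.
Adding: 3 + 3 + 3 + 20 + 3 = 32 sixteenth notes.

32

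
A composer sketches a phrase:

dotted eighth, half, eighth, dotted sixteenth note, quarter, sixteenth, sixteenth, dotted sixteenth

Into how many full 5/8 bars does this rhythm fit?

One bar of 5/8 = 20 thirty-second notes.
Each duration in thirty-second notes: dotted eighth = 6; half = 16; eighth = 4; dotted sixteenth note = 3; quarter = 8; sixteenth = 2; sixteenth = 2; dotted sixteenth = 3.
Altogether 6 + 16 + 4 + 3 + 8 + 2 + 2 + 3 = 44.
44 ÷ 20 = 2 complete bars with 4 left over.

2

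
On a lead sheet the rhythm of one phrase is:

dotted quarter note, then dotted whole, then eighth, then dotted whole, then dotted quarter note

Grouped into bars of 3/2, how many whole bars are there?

One bar of 3/2 = 12 eighth notes.
Working in eighth notes: dotted quarter note = 3; dotted whole = 12; eighth = 1; dotted whole = 12; dotted quarter note = 3.
Sum: 3 + 12 + 1 + 12 + 3 = 31.
31 ÷ 12 = 2 complete bars with 7 left over.

2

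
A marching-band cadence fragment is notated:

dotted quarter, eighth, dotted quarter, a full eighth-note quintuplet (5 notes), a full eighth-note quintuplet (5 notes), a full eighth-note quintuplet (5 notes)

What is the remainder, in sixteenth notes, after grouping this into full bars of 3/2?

14

One bar of 3/2 = 12 eighth notes.
In eighth notes: dotted quarter = 3; eighth = 1; dotted quarter = 3; a full eighth-note quintuplet (5 notes) (five quintuplet eighths span one half) = 4; a full eighth-note quintuplet (5 notes) (five quintuplet eighths span one half) = 4; a full eighth-note quintuplet (5 notes) (five quintuplet eighths span one half) = 4.
Altogether 3 + 1 + 3 + 4 + 4 + 4 = 19.
19 ÷ 12 = 1 complete bar with 7 eighth notes remaining = 14 sixteenth notes.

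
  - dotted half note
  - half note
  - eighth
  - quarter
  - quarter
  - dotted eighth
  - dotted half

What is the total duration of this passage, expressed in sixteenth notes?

45

Convert each value to sixteenth notes: dotted half note = 12; half note = 8; eighth = 2; quarter = 4; quarter = 4; dotted eighth = 3; dotted half = 12.
Altogether 12 + 8 + 2 + 4 + 4 + 3 + 12 = 45 sixteenth notes.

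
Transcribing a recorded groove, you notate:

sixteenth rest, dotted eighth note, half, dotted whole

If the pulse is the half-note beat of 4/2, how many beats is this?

4.5

One half-note beat = 8 sixteenth notes.
Working in sixteenth notes: sixteenth rest = 1; dotted eighth note = 3; half = 8; dotted whole = 24.
Altogether 1 + 3 + 8 + 24 = 36.
36 ÷ 8 = 4.5 beats.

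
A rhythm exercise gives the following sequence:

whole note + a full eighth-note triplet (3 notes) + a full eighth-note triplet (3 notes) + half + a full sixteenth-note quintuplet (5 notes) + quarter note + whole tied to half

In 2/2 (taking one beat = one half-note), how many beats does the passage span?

One half-note beat = 2 quarter notes.
Each duration in quarter notes: whole note = 4; a full eighth-note triplet (3 notes) (three triplet eighths span one quarter) = 1; a full eighth-note triplet (3 notes) (three triplet eighths span one quarter) = 1; half = 2; a full sixteenth-note quintuplet (5 notes) (five quintuplet sixteenths span one quarter) = 1; quarter note = 1; whole tied to half (whole + half) = 6.
Total: 4 + 1 + 1 + 2 + 1 + 1 + 6 = 16.
16 ÷ 2 = 8 beats.

8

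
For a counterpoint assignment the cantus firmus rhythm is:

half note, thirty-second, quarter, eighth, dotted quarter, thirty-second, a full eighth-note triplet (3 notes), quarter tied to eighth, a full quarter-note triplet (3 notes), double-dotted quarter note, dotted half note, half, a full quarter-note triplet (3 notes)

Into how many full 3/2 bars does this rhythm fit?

One bar of 3/2 = 48 thirty-second notes.
In thirty-second notes: half note = 16; thirty-second = 1; quarter = 8; eighth = 4; dotted quarter = 12; thirty-second = 1; a full eighth-note triplet (3 notes) (three triplet eighths span one quarter) = 8; quarter tied to eighth (quarter + eighth) = 12; a full quarter-note triplet (3 notes) (three triplet quarters span one half) = 16; double-dotted quarter note = 14; dotted half note = 24; half = 16; a full quarter-note triplet (3 notes) (three triplet quarters span one half) = 16.
Adding: 16 + 1 + 8 + 4 + 12 + 1 + 8 + 12 + 16 + 14 + 24 + 16 + 16 = 148.
148 ÷ 48 = 3 complete bars with 4 left over.

3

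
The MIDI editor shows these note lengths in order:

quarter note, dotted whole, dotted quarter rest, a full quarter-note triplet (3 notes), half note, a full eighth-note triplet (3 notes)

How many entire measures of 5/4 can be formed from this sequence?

One bar of 5/4 = 10 eighth notes.
Express everything in eighth notes: quarter note = 2; dotted whole = 12; dotted quarter rest = 3; a full quarter-note triplet (3 notes) (three triplet quarters span one half) = 4; half note = 4; a full eighth-note triplet (3 notes) (three triplet eighths span one quarter) = 2.
Total: 2 + 12 + 3 + 4 + 4 + 2 = 27.
27 ÷ 10 = 2 complete bars with 7 left over.

2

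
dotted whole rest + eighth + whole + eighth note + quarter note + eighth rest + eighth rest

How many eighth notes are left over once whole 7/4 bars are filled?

12

One bar of 7/4 = 14 eighth notes.
Convert each value to eighth notes: dotted whole rest = 12; eighth = 1; whole = 8; eighth note = 1; quarter note = 2; eighth rest = 1; eighth rest = 1.
Total: 12 + 1 + 8 + 1 + 2 + 1 + 1 = 26.
26 ÷ 14 = 1 complete bar with 12 eighth notes remaining.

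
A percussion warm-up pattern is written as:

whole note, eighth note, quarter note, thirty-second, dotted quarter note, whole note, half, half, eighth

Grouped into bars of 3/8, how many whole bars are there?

10

One bar of 3/8 = 12 thirty-second notes.
Convert each value to thirty-second notes: whole note = 32; eighth note = 4; quarter note = 8; thirty-second = 1; dotted quarter note = 12; whole note = 32; half = 16; half = 16; eighth = 4.
Total: 32 + 4 + 8 + 1 + 12 + 32 + 16 + 16 + 4 = 125.
125 ÷ 12 = 10 complete bars with 5 left over.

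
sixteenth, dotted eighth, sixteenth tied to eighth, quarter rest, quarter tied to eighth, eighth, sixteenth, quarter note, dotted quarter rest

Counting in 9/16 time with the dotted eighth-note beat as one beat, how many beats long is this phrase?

10

One dotted eighth-note beat = 3 sixteenth notes.
Express everything in sixteenth notes: sixteenth = 1; dotted eighth = 3; sixteenth tied to eighth (sixteenth + eighth) = 3; quarter rest = 4; quarter tied to eighth (quarter + eighth) = 6; eighth = 2; sixteenth = 1; quarter note = 4; dotted quarter rest = 6.
Total: 1 + 3 + 3 + 4 + 6 + 2 + 1 + 4 + 6 = 30.
30 ÷ 3 = 10 beats.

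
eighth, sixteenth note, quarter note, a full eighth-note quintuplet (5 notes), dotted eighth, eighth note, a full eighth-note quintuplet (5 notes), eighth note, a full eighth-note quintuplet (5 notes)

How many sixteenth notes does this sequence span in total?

Each duration in sixteenth notes: eighth = 2; sixteenth note = 1; quarter note = 4; a full eighth-note quintuplet (5 notes) (five quintuplet eighths span one half) = 8; dotted eighth = 3; eighth note = 2; a full eighth-note quintuplet (5 notes) (five quintuplet eighths span one half) = 8; eighth note = 2; a full eighth-note quintuplet (5 notes) (five quintuplet eighths span one half) = 8.
Total: 2 + 1 + 4 + 8 + 3 + 2 + 8 + 2 + 8 = 38 sixteenth notes.

38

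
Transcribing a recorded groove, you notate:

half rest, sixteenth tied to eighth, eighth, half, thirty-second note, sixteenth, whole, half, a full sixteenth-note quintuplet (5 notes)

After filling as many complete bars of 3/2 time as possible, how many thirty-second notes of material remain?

One bar of 3/2 = 48 thirty-second notes.
Each duration in thirty-second notes: half rest = 16; sixteenth tied to eighth (sixteenth + eighth) = 6; eighth = 4; half = 16; thirty-second note = 1; sixteenth = 2; whole = 32; half = 16; a full sixteenth-note quintuplet (5 notes) (five quintuplet sixteenths span one quarter) = 8.
Sum: 16 + 6 + 4 + 16 + 1 + 2 + 32 + 16 + 8 = 101.
101 ÷ 48 = 2 complete bars with 5 thirty-second notes remaining.

5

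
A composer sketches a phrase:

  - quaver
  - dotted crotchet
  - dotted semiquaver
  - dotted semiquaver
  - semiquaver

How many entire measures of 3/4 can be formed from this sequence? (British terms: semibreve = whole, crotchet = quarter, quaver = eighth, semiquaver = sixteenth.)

One bar of 3/4 = 24 thirty-second notes.
Each duration in thirty-second notes: quaver = 4; dotted crotchet = 12; dotted semiquaver = 3; dotted semiquaver = 3; semiquaver = 2.
Sum: 4 + 12 + 3 + 3 + 2 = 24.
24 ÷ 24 = 1 complete bar with 0 left over.

1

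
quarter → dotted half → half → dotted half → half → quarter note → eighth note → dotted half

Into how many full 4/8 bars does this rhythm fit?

7

One bar of 4/8 = 4 eighth notes.
In eighth notes: quarter = 2; dotted half = 6; half = 4; dotted half = 6; half = 4; quarter note = 2; eighth note = 1; dotted half = 6.
Sum: 2 + 6 + 4 + 6 + 4 + 2 + 1 + 6 = 31.
31 ÷ 4 = 7 complete bars with 3 left over.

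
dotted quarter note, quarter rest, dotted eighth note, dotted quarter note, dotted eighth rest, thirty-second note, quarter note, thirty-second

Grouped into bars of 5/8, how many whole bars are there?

One bar of 5/8 = 20 thirty-second notes.
Express everything in thirty-second notes: dotted quarter note = 12; quarter rest = 8; dotted eighth note = 6; dotted quarter note = 12; dotted eighth rest = 6; thirty-second note = 1; quarter note = 8; thirty-second = 1.
Sum: 12 + 8 + 6 + 12 + 6 + 1 + 8 + 1 = 54.
54 ÷ 20 = 2 complete bars with 14 left over.

2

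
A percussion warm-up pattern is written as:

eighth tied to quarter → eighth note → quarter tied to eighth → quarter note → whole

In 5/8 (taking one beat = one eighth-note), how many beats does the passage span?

One eighth-note beat = 2 sixteenth notes.
Convert each value to sixteenth notes: eighth tied to quarter (eighth + quarter) = 6; eighth note = 2; quarter tied to eighth (quarter + eighth) = 6; quarter note = 4; whole = 16.
Altogether 6 + 2 + 6 + 4 + 16 = 34.
34 ÷ 2 = 17 beats.

17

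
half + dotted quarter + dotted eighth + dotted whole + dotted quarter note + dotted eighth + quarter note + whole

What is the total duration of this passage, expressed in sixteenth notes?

70

In sixteenth notes: half = 8; dotted quarter = 6; dotted eighth = 3; dotted whole = 24; dotted quarter note = 6; dotted eighth = 3; quarter note = 4; whole = 16.
Altogether 8 + 6 + 3 + 24 + 6 + 3 + 4 + 16 = 70 sixteenth notes.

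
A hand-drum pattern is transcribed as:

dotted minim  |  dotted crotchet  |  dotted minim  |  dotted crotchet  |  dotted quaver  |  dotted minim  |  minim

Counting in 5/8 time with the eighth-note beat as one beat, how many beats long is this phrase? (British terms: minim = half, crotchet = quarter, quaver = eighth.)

29.5

One eighth-note beat = 2 sixteenth notes.
Express everything in sixteenth notes: dotted minim = 12; dotted crotchet = 6; dotted minim = 12; dotted crotchet = 6; dotted quaver = 3; dotted minim = 12; minim = 8.
Altogether 12 + 6 + 12 + 6 + 3 + 12 + 8 = 59.
59 ÷ 2 = 29.5 beats.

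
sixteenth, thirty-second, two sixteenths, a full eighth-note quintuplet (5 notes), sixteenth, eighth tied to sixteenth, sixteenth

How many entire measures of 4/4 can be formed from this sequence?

1

One bar of 4/4 = 32 thirty-second notes.
Express everything in thirty-second notes: sixteenth = 2; thirty-second = 1; sixteenth = 2; sixteenth = 2; a full eighth-note quintuplet (5 notes) (five quintuplet eighths span one half) = 16; sixteenth = 2; eighth tied to sixteenth (eighth + sixteenth) = 6; sixteenth = 2.
Adding: 2 + 1 + 2 + 2 + 16 + 2 + 6 + 2 = 33.
33 ÷ 32 = 1 complete bar with 1 left over.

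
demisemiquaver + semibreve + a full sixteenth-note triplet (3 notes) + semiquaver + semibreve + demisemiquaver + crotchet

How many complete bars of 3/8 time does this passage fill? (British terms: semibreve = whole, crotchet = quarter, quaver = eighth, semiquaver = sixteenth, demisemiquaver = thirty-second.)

One bar of 3/8 = 12 thirty-second notes.
Working in thirty-second notes: demisemiquaver = 1; semibreve = 32; a full sixteenth-note triplet (3 notes) (three triplet sixteenths span one eighth) = 4; semiquaver = 2; semibreve = 32; demisemiquaver = 1; crotchet = 8.
Total: 1 + 32 + 4 + 2 + 32 + 1 + 8 = 80.
80 ÷ 12 = 6 complete bars with 8 left over.

6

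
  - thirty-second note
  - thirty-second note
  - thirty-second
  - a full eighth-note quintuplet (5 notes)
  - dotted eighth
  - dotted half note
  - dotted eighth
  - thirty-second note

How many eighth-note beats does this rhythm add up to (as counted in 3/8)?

14

One eighth-note beat = 4 thirty-second notes.
Convert each value to thirty-second notes: thirty-second note = 1; thirty-second note = 1; thirty-second = 1; a full eighth-note quintuplet (5 notes) (five quintuplet eighths span one half) = 16; dotted eighth = 6; dotted half note = 24; dotted eighth = 6; thirty-second note = 1.
Total: 1 + 1 + 1 + 16 + 6 + 24 + 6 + 1 = 56.
56 ÷ 4 = 14 beats.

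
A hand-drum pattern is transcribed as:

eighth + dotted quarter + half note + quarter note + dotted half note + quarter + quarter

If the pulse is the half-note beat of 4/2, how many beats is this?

One half-note beat = 4 eighth notes.
Express everything in eighth notes: eighth = 1; dotted quarter = 3; half note = 4; quarter note = 2; dotted half note = 6; quarter = 2; quarter = 2.
Sum: 1 + 3 + 4 + 2 + 6 + 2 + 2 = 20.
20 ÷ 4 = 5 beats.

5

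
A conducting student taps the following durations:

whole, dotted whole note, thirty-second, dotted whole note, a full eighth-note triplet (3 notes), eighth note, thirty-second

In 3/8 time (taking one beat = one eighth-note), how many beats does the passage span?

One eighth-note beat = 4 thirty-second notes.
Express everything in thirty-second notes: whole = 32; dotted whole note = 48; thirty-second = 1; dotted whole note = 48; a full eighth-note triplet (3 notes) (three triplet eighths span one quarter) = 8; eighth note = 4; thirty-second = 1.
Altogether 32 + 48 + 1 + 48 + 8 + 4 + 1 = 142.
142 ÷ 4 = 35.5 beats.

35.5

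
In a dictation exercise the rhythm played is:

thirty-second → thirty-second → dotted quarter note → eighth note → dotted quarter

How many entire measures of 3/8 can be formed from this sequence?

One bar of 3/8 = 12 thirty-second notes.
Each duration in thirty-second notes: thirty-second = 1; thirty-second = 1; dotted quarter note = 12; eighth note = 4; dotted quarter = 12.
Adding: 1 + 1 + 12 + 4 + 12 = 30.
30 ÷ 12 = 2 complete bars with 6 left over.

2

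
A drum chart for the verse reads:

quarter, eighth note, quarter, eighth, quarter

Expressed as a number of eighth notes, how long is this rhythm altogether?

Each duration in eighth notes: quarter = 2; eighth note = 1; quarter = 2; eighth = 1; quarter = 2.
Adding: 2 + 1 + 2 + 1 + 2 = 8 eighth notes.

8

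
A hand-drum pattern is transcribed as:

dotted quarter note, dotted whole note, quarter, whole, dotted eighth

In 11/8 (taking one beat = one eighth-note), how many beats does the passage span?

26.5

One eighth-note beat = 2 sixteenth notes.
Convert each value to sixteenth notes: dotted quarter note = 6; dotted whole note = 24; quarter = 4; whole = 16; dotted eighth = 3.
Sum: 6 + 24 + 4 + 16 + 3 = 53.
53 ÷ 2 = 26.5 beats.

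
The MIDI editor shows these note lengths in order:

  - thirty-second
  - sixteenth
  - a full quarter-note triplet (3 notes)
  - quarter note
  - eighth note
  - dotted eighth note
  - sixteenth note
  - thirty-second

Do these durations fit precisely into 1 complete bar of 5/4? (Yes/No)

Yes

One bar of 5/4 = 40 thirty-second notes.
Each duration in thirty-second notes: thirty-second = 1; sixteenth = 2; a full quarter-note triplet (3 notes) (three triplet quarters span one half) = 16; quarter note = 8; eighth note = 4; dotted eighth note = 6; sixteenth note = 2; thirty-second = 1.
Altogether 1 + 2 + 16 + 8 + 4 + 6 + 2 + 1 = 40.
40 equals 40, so the answer is Yes.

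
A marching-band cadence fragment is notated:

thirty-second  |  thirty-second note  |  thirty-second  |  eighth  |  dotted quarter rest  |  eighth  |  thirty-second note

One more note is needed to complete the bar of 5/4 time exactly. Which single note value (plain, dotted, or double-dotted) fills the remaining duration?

half note

The bar of 5/4 = 40 thirty-second notes.
Working in thirty-second notes: thirty-second = 1; thirty-second note = 1; thirty-second = 1; eighth = 4; dotted quarter rest = 12; eighth = 4; thirty-second note = 1.
Total: 1 + 1 + 1 + 4 + 12 + 4 + 1 = 24.
Remaining: 40 − 24 = 16 thirty-second notes, which is a half note.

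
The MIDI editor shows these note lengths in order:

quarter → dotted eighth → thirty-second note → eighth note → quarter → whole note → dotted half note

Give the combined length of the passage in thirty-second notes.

Working in thirty-second notes: quarter = 8; dotted eighth = 6; thirty-second note = 1; eighth note = 4; quarter = 8; whole note = 32; dotted half note = 24.
Sum: 8 + 6 + 1 + 4 + 8 + 32 + 24 = 83 thirty-second notes.

83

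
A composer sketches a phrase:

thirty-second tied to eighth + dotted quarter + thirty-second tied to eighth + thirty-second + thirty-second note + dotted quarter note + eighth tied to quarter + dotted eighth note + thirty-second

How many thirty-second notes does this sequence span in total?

Each duration in thirty-second notes: thirty-second tied to eighth (thirty-second + eighth) = 5; dotted quarter = 12; thirty-second tied to eighth (thirty-second + eighth) = 5; thirty-second = 1; thirty-second note = 1; dotted quarter note = 12; eighth tied to quarter (eighth + quarter) = 12; dotted eighth note = 6; thirty-second = 1.
Adding: 5 + 12 + 5 + 1 + 1 + 12 + 12 + 6 + 1 = 55 thirty-second notes.

55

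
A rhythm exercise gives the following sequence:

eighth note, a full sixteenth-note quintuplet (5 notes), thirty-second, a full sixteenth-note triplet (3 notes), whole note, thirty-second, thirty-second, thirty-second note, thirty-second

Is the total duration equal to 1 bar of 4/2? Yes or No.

No

One bar of 4/2 = 64 thirty-second notes.
Working in thirty-second notes: eighth note = 4; a full sixteenth-note quintuplet (5 notes) (five quintuplet sixteenths span one quarter) = 8; thirty-second = 1; a full sixteenth-note triplet (3 notes) (three triplet sixteenths span one eighth) = 4; whole note = 32; thirty-second = 1; thirty-second = 1; thirty-second note = 1; thirty-second = 1.
Altogether 4 + 8 + 1 + 4 + 32 + 1 + 1 + 1 + 1 = 53.
53 falls short of 64, so the answer is No.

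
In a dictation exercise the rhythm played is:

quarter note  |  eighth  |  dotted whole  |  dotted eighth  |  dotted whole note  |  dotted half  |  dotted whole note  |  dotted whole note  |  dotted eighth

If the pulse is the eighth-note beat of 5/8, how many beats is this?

One eighth-note beat = 2 sixteenth notes.
Convert each value to sixteenth notes: quarter note = 4; eighth = 2; dotted whole = 24; dotted eighth = 3; dotted whole note = 24; dotted half = 12; dotted whole note = 24; dotted whole note = 24; dotted eighth = 3.
Total: 4 + 2 + 24 + 3 + 24 + 12 + 24 + 24 + 3 = 120.
120 ÷ 2 = 60 beats.

60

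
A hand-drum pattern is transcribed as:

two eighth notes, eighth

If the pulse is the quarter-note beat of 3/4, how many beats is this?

One quarter-note beat = 2 eighth notes.
In eighth notes: eighth note = 1; eighth note = 1; eighth = 1.
Altogether 1 + 1 + 1 = 3.
3 ÷ 2 = 1.5 beats.

1.5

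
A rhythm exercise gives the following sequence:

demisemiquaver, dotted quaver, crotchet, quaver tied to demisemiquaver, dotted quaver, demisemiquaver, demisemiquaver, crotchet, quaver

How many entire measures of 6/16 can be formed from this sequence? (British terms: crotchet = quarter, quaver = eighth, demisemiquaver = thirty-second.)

One bar of 6/16 = 12 thirty-second notes.
Working in thirty-second notes: demisemiquaver = 1; dotted quaver = 6; crotchet = 8; quaver tied to demisemiquaver (quaver + demisemiquaver) = 5; dotted quaver = 6; demisemiquaver = 1; demisemiquaver = 1; crotchet = 8; quaver = 4.
Sum: 1 + 6 + 8 + 5 + 6 + 1 + 1 + 8 + 4 = 40.
40 ÷ 12 = 3 complete bars with 4 left over.

3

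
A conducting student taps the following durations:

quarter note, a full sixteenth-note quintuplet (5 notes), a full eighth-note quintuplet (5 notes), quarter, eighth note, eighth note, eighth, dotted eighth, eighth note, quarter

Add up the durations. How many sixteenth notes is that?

Express everything in sixteenth notes: quarter note = 4; a full sixteenth-note quintuplet (5 notes) (five quintuplet sixteenths span one quarter) = 4; a full eighth-note quintuplet (5 notes) (five quintuplet eighths span one half) = 8; quarter = 4; eighth note = 2; eighth note = 2; eighth = 2; dotted eighth = 3; eighth note = 2; quarter = 4.
Altogether 4 + 4 + 8 + 4 + 2 + 2 + 2 + 3 + 2 + 4 = 35 sixteenth notes.

35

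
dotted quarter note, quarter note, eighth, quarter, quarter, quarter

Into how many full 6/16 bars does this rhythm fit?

4

One bar of 6/16 = 3 eighth notes.
Working in eighth notes: dotted quarter note = 3; quarter note = 2; eighth = 1; quarter = 2; quarter = 2; quarter = 2.
Sum: 3 + 2 + 1 + 2 + 2 + 2 = 12.
12 ÷ 3 = 4 complete bars with 0 left over.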